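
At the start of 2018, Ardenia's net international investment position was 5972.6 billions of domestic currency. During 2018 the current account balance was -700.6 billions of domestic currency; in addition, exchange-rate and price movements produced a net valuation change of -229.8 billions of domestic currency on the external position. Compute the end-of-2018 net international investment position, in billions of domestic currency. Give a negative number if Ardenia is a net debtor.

5042.2

Change in NIIP = current account + net valuation change = -700.6 + (-229.8) = -930.4
End-of-year NIIP = 5972.6 + (-930.4) = 5042.2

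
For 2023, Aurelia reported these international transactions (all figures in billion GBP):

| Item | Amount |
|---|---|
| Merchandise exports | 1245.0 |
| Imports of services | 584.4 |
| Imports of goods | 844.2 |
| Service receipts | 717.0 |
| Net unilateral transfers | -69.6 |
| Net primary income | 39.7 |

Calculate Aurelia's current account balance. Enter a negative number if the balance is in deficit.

Goods balance = 1245.0 - 844.2 = 400.8
Services balance = 717.0 - 584.4 = 132.6
Trade balance (goods + services) = 400.8 + 132.6 = 533.4
Net primary income = 39.7
Net secondary income = -69.6
Current account = 533.4 + 39.7 + (-69.6) = 503.5

503.5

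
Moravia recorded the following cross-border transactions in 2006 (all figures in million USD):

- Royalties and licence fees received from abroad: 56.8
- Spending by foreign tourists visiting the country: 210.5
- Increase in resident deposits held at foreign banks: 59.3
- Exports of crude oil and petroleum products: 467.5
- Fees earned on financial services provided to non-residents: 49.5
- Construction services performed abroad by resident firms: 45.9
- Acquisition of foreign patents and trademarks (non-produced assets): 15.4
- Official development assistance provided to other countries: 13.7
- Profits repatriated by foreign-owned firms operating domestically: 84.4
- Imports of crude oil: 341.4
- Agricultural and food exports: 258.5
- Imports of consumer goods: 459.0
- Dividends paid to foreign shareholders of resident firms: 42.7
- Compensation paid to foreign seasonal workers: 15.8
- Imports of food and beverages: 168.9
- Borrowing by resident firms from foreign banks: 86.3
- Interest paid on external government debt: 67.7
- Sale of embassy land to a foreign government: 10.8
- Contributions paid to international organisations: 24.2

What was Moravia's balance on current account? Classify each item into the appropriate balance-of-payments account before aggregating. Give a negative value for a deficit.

Goods: -341.4 + 258.5 + 467.5 - 168.9 - 459.0 = -243.3
Services: 45.9 + 56.8 + 49.5 + 210.5 = 362.7
Primary income: -67.7 - 42.7 - 15.8 - 84.4 = -210.6
Secondary income: -24.2 - 13.7 = -37.9
Current account = (-243.3) + 362.7 + (-210.6) + (-37.9) = -129.1
(Excluded from the current account — financial account: increase in resident deposits held at foreign banks 59.3, borrowing by resident firms from foreign banks 86.3; capital account: acquisition of foreign patents and trademarks (non-produced assets) 15.4, sale of embassy land to a foreign government 10.8.)

-129.1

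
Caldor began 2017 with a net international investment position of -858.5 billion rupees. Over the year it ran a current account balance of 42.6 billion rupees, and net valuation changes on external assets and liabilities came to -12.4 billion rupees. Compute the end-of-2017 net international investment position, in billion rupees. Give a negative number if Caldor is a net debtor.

Change in NIIP = current account + net valuation change = 42.6 + (-12.4) = 30.2
End-of-year NIIP = -858.5 + 30.2 = -828.3

-828.3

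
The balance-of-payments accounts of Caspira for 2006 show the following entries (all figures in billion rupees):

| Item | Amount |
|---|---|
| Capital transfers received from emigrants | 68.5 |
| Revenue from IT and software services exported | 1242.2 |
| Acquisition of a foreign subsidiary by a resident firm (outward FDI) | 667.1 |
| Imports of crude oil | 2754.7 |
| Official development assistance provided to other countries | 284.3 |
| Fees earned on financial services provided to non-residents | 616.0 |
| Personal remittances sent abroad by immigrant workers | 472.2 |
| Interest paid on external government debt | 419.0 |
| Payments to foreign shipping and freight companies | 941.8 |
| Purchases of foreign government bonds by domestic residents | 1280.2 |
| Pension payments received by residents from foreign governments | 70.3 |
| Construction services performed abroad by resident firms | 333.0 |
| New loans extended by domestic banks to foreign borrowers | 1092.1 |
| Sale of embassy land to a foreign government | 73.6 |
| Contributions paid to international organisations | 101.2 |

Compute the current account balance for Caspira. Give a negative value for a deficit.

Goods: -2754.7
Services: -941.8 + 616.0 + 1242.2 + 333.0 = 1249.4
Primary income: -419.0
Secondary income: -472.2 + 70.3 - 101.2 - 284.3 = -787.4
Current account = (-2754.7) + 1249.4 + (-419.0) + (-787.4) = -2711.7
(Excluded from the current account — capital account: capital transfers received from emigrants 68.5, sale of embassy land to a foreign government 73.6; financial account: acquisition of a foreign subsidiary by a resident firm (outward FDI) 667.1, purchases of foreign government bonds by domestic residents 1280.2, new loans extended by domestic banks to foreign borrowers 1092.1.)

-2711.7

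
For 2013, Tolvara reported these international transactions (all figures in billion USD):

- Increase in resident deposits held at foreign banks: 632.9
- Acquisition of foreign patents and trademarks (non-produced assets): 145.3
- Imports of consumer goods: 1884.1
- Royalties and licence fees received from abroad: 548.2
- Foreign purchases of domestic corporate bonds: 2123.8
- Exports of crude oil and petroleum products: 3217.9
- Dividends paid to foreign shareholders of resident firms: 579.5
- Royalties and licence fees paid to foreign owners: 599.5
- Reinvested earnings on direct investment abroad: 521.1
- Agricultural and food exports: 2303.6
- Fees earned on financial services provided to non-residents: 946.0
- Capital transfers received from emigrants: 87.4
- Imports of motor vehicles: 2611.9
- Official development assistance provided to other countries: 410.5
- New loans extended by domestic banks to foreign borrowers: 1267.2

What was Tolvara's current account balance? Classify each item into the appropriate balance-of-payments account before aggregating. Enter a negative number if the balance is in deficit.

1451.3

Goods: 2303.6 - 2611.9 - 1884.1 + 3217.9 = 1025.5
Services: 548.2 - 599.5 + 946.0 = 894.7
Primary income: -579.5 + 521.1 = -58.4
Secondary income: -410.5
Current account = 1025.5 + 894.7 + (-58.4) + (-410.5) = 1451.3
(Excluded from the current account — financial account: increase in resident deposits held at foreign banks 632.9, foreign purchases of domestic corporate bonds 2123.8, new loans extended by domestic banks to foreign borrowers 1267.2; capital account: acquisition of foreign patents and trademarks (non-produced assets) 145.3, capital transfers received from emigrants 87.4.)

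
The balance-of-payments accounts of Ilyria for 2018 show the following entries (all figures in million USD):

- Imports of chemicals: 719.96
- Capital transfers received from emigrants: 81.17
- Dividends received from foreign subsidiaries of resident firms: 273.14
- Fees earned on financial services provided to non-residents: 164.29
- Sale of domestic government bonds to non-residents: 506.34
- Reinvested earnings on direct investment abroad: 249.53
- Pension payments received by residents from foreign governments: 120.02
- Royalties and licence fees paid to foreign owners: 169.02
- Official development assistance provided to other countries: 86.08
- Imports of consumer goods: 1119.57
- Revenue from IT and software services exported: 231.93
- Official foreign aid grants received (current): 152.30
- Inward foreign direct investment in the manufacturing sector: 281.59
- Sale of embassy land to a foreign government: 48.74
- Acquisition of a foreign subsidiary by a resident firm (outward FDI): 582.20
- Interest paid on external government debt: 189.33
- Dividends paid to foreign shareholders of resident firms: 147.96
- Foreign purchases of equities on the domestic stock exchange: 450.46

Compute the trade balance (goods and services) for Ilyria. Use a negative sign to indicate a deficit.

Goods: -1119.57 - 719.96 = -1839.53
Services: -169.02 + 164.29 + 231.93 = 227.20
Trade balance = -1839.53 + 227.20 = -1612.33
(Excluded from the trade balance — capital account: capital transfers received from emigrants 81.17, sale of embassy land to a foreign government 48.74; primary income: dividends received from foreign subsidiaries of resident firms 273.14, reinvested earnings on direct investment abroad 249.53, interest paid on external government debt 189.33, dividends paid to foreign shareholders of resident firms 147.96; financial account: sale of domestic government bonds to non-residents 506.34, inward foreign direct investment in the manufacturing sector 281.59, acquisition of a foreign subsidiary by a resident firm (outward FDI) 582.20, foreign purchases of equities on the domestic stock exchange 450.46; secondary income: pension payments received by residents from foreign governments 120.02, official development assistance provided to other countries 86.08, official foreign aid grants received (current) 152.30.)

-1612.33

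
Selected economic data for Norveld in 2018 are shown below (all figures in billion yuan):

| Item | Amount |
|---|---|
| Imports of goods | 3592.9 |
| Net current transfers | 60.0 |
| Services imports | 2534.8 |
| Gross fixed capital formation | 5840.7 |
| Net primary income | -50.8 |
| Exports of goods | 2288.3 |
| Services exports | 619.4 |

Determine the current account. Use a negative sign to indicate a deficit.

-3210.8

Goods balance = 2288.3 - 3592.9 = -1304.6
Services balance = 619.4 - 2534.8 = -1915.4
Trade balance (goods + services) = -1304.6 + (-1915.4) = -3220.0
Net primary income = -50.8
Net secondary income = 60.0
Current account = -3220.0 + (-50.8) + 60.0 = -3210.8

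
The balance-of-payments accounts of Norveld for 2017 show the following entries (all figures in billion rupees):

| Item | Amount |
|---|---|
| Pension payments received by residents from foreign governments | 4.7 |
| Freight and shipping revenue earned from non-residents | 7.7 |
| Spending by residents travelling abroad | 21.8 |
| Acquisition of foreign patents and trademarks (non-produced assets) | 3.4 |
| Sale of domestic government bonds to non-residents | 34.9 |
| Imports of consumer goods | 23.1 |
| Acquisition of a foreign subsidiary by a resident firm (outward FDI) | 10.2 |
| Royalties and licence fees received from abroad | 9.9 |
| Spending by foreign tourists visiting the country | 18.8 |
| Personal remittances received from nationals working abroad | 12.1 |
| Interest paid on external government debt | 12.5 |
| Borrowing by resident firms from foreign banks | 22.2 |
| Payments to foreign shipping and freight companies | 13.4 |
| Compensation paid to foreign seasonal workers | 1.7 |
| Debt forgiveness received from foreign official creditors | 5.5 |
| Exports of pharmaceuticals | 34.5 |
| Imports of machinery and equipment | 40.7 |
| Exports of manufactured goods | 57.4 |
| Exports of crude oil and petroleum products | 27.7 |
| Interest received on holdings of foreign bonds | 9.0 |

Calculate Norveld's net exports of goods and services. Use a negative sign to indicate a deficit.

57.0

Goods: 57.4 - 23.1 + 27.7 + 34.5 - 40.7 = 55.8
Services: -21.8 + 9.9 + 18.8 + 7.7 - 13.4 = 1.2
Trade balance = 55.8 + 1.2 = 57.0
(Excluded from the trade balance — secondary income: pension payments received by residents from foreign governments 4.7, personal remittances received from nationals working abroad 12.1; capital account: acquisition of foreign patents and trademarks (non-produced assets) 3.4, debt forgiveness received from foreign official creditors 5.5; financial account: sale of domestic government bonds to non-residents 34.9, acquisition of a foreign subsidiary by a resident firm (outward FDI) 10.2, borrowing by resident firms from foreign banks 22.2; primary income: interest paid on external government debt 12.5, compensation paid to foreign seasonal workers 1.7, interest received on holdings of foreign bonds 9.0.)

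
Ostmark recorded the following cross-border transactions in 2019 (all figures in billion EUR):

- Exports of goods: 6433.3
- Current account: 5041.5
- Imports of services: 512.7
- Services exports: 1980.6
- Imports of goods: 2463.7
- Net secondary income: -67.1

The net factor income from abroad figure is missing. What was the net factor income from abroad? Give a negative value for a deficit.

Current account = goods balance + services balance + net primary income + net secondary income
Sum of the known components = 5370.4
Net factor income from abroad = CA - (known components) = 5041.5 - 5370.4 = -328.9

-328.9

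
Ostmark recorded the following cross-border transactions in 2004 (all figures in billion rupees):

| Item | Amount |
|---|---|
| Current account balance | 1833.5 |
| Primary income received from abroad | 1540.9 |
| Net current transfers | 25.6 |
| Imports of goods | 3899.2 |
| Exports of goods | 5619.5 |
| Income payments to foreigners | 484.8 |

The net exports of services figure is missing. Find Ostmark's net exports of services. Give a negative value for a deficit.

Current account = goods balance + services balance + net primary income + net secondary income
Sum of the known components = 2802.0
Net exports of services = CA - (known components) = 1833.5 - 2802.0 = -968.5

-968.5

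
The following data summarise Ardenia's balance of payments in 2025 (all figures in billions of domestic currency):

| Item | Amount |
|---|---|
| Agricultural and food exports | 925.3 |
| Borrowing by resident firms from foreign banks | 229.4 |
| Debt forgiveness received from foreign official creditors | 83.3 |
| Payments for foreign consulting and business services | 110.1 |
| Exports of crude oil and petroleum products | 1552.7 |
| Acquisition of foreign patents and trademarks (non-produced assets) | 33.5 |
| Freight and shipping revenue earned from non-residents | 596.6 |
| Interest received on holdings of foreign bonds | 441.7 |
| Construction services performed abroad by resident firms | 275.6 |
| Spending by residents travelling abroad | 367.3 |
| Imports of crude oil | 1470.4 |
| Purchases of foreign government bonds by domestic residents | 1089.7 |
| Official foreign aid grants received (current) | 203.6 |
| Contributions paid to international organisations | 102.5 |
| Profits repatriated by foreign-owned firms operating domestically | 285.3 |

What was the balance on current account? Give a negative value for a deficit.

Goods: 925.3 - 1470.4 + 1552.7 = 1007.6
Services: 275.6 + 596.6 - 110.1 - 367.3 = 394.8
Primary income: 441.7 - 285.3 = 156.4
Secondary income: -102.5 + 203.6 = 101.1
Current account = 1007.6 + 394.8 + 156.4 + 101.1 = 1659.9
(Excluded from the current account — financial account: borrowing by resident firms from foreign banks 229.4, purchases of foreign government bonds by domestic residents 1089.7; capital account: debt forgiveness received from foreign official creditors 83.3, acquisition of foreign patents and trademarks (non-produced assets) 33.5.)

1659.9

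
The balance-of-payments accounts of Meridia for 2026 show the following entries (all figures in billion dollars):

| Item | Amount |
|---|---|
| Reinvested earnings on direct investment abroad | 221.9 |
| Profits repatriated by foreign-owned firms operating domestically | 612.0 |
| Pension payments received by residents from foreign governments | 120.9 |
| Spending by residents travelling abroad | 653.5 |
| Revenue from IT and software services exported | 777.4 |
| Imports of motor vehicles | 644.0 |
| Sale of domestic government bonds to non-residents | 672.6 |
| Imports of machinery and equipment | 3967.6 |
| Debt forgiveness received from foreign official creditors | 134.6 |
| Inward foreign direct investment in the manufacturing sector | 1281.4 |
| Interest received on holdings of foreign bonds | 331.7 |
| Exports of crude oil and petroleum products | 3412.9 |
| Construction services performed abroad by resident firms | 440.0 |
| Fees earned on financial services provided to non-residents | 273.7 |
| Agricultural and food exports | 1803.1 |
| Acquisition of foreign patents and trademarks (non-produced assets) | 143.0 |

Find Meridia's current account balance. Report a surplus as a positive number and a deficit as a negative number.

Goods: -644.0 - 3967.6 + 3412.9 + 1803.1 = 604.4
Services: 440.0 - 653.5 + 273.7 + 777.4 = 837.6
Primary income: -612.0 + 221.9 + 331.7 = -58.4
Secondary income: 120.9
Current account = 604.4 + 837.6 + (-58.4) + 120.9 = 1504.5
(Excluded from the current account — financial account: sale of domestic government bonds to non-residents 672.6, inward foreign direct investment in the manufacturing sector 1281.4; capital account: debt forgiveness received from foreign official creditors 134.6, acquisition of foreign patents and trademarks (non-produced assets) 143.0.)

1504.5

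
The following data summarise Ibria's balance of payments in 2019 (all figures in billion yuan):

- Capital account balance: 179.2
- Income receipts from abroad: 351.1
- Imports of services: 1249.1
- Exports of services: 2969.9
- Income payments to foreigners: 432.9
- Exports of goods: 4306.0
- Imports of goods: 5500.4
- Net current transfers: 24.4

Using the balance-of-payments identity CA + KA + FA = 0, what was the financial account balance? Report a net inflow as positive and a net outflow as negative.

-648.2

Goods balance = 4306.0 - 5500.4 = -1194.4
Services balance = 2969.9 - 1249.1 = 1720.8
Trade balance (goods + services) = -1194.4 + 1720.8 = 526.4
Net primary income = 351.1 - 432.9 = -81.8
Net secondary income = 24.4
Current account = 526.4 + (-81.8) + 24.4 = 469.0
Financial account = -(469.0 + 179.2) = -648.2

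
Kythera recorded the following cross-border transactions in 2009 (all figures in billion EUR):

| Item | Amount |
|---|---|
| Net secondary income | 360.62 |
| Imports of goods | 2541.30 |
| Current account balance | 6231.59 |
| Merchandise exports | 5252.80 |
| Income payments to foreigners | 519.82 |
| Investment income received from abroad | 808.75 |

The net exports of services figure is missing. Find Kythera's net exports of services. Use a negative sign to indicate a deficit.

Current account = goods balance + services balance + net primary income + net secondary income
Sum of the known components = 3361.05
Net exports of services = CA - (known components) = 6231.59 - 3361.05 = 2870.54

2870.54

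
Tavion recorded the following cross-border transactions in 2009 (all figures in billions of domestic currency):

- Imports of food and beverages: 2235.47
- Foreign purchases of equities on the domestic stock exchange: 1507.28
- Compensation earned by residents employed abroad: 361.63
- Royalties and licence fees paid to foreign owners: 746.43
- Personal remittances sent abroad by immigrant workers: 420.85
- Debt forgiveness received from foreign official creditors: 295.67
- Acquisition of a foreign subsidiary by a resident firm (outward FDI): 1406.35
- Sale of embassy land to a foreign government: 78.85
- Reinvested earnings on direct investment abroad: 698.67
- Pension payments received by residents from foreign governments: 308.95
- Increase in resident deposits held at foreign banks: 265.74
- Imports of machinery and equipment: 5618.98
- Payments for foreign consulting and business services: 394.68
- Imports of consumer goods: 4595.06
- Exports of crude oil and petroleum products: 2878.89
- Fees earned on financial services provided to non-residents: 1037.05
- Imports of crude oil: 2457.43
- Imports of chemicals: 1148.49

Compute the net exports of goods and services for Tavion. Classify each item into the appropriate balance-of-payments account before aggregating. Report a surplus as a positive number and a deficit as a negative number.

-13280.60

Goods: 2878.89 - 1148.49 - 2457.43 - 4595.06 - 5618.98 - 2235.47 = -13176.54
Services: -394.68 - 746.43 + 1037.05 = -104.06
Trade balance = -13176.54 + (-104.06) = -13280.60
(Excluded from the trade balance — financial account: foreign purchases of equities on the domestic stock exchange 1507.28, acquisition of a foreign subsidiary by a resident firm (outward FDI) 1406.35, increase in resident deposits held at foreign banks 265.74; primary income: compensation earned by residents employed abroad 361.63, reinvested earnings on direct investment abroad 698.67; secondary income: personal remittances sent abroad by immigrant workers 420.85, pension payments received by residents from foreign governments 308.95; capital account: debt forgiveness received from foreign official creditors 295.67, sale of embassy land to a foreign government 78.85.)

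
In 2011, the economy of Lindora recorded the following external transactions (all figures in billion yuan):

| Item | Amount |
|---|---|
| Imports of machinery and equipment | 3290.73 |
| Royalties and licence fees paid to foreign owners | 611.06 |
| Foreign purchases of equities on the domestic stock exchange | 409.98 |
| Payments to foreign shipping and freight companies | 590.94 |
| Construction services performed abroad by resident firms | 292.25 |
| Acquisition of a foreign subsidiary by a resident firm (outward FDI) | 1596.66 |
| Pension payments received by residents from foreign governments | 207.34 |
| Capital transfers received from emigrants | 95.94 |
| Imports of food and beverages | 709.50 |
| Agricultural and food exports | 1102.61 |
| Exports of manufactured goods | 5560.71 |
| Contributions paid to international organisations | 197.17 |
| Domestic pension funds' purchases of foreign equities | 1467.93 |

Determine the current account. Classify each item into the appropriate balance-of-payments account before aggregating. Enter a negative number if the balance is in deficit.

Goods: 5560.71 - 3290.73 + 1102.61 - 709.50 = 2663.09
Services: 292.25 - 611.06 - 590.94 = -909.75
Secondary income: -197.17 + 207.34 = 10.17
Current account = 2663.09 + (-909.75) + 10.17 = 1763.51
(Excluded from the current account — financial account: foreign purchases of equities on the domestic stock exchange 409.98, acquisition of a foreign subsidiary by a resident firm (outward FDI) 1596.66, domestic pension funds' purchases of foreign equities 1467.93; capital account: capital transfers received from emigrants 95.94.)

1763.51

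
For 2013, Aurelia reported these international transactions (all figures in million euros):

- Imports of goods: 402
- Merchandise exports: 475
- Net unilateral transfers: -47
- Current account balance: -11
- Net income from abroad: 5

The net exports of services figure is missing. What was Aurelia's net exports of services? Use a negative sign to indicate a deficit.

-42

Current account = goods balance + services balance + net primary income + net secondary income
Sum of the known components = 31
Net exports of services = CA - (known components) = -11 - 31 = -42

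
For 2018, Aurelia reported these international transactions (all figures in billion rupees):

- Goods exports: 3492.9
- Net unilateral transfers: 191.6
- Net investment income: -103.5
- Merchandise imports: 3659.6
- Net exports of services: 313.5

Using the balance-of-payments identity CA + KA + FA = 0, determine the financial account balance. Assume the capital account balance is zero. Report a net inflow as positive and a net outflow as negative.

Goods balance = 3492.9 - 3659.6 = -166.7
Services balance = 313.5
Trade balance (goods + services) = -166.7 + 313.5 = 146.8
Net primary income = -103.5
Net secondary income = 191.6
Current account = 146.8 + (-103.5) + 191.6 = 234.9
Financial account = -(234.9) = -234.9

-234.9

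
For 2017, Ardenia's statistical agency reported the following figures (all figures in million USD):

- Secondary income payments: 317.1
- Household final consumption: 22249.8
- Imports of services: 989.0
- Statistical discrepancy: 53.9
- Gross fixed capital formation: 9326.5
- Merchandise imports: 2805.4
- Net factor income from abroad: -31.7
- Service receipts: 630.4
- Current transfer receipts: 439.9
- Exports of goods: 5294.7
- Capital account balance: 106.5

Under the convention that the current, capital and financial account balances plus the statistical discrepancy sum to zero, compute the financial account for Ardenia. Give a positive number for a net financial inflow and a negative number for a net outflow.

-2382.2

Goods balance = 5294.7 - 2805.4 = 2489.3
Services balance = 630.4 - 989.0 = -358.6
Trade balance (goods + services) = 2489.3 + (-358.6) = 2130.7
Net primary income = -31.7
Net secondary income = 439.9 - 317.1 = 122.8
Current account = 2130.7 + (-31.7) + 122.8 = 2221.8
Financial account = -(2221.8 + 106.5 + 53.9) = -2382.2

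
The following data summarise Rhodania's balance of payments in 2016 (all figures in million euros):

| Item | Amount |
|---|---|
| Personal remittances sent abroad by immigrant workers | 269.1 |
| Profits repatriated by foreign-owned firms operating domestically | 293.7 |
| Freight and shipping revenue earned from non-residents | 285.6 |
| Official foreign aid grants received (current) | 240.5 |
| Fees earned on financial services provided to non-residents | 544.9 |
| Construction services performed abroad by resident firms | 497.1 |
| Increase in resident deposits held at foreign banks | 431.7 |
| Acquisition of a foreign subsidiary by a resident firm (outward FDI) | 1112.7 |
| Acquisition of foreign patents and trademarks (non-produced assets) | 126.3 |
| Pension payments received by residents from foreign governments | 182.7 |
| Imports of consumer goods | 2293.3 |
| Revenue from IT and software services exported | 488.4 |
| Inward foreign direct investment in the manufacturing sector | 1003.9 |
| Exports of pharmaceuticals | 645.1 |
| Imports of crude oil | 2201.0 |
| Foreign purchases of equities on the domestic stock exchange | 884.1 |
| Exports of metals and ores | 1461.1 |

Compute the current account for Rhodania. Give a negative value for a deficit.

-711.7

Goods: 1461.1 - 2293.3 - 2201.0 + 645.1 = -2388.1
Services: 544.9 + 285.6 + 488.4 + 497.1 = 1816.0
Primary income: -293.7
Secondary income: 182.7 + 240.5 - 269.1 = 154.1
Current account = (-2388.1) + 1816.0 + (-293.7) + 154.1 = -711.7
(Excluded from the current account — financial account: increase in resident deposits held at foreign banks 431.7, acquisition of a foreign subsidiary by a resident firm (outward FDI) 1112.7, inward foreign direct investment in the manufacturing sector 1003.9, foreign purchases of equities on the domestic stock exchange 884.1; capital account: acquisition of foreign patents and trademarks (non-produced assets) 126.3.)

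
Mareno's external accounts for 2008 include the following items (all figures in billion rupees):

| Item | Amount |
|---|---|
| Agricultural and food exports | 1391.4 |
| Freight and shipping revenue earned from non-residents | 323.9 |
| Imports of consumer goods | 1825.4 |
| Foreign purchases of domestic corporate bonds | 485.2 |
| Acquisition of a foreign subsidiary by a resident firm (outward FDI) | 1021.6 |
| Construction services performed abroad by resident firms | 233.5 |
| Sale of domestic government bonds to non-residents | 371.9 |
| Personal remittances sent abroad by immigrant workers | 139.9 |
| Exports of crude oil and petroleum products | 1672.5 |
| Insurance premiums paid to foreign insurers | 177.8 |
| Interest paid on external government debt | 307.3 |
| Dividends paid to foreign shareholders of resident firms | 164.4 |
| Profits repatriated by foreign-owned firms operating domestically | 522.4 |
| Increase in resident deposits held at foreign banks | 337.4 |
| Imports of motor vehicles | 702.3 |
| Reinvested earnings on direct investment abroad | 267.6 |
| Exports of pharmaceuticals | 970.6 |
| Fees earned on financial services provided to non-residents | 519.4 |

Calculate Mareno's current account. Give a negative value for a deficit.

1539.4

Goods: -1825.4 + 970.6 - 702.3 + 1391.4 + 1672.5 = 1506.8
Services: 519.4 + 233.5 + 323.9 - 177.8 = 899.0
Primary income: -307.3 - 164.4 + 267.6 - 522.4 = -726.5
Secondary income: -139.9
Current account = 1506.8 + 899.0 + (-726.5) + (-139.9) = 1539.4
(Excluded from the current account — financial account: foreign purchases of domestic corporate bonds 485.2, acquisition of a foreign subsidiary by a resident firm (outward FDI) 1021.6, sale of domestic government bonds to non-residents 371.9, increase in resident deposits held at foreign banks 337.4.)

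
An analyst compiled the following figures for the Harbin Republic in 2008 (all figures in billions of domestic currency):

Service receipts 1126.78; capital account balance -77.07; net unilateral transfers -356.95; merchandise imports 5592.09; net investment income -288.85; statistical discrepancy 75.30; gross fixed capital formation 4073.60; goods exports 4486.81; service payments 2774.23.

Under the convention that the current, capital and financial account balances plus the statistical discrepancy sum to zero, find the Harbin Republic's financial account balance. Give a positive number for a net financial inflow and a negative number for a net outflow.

3400.30

Goods balance = 4486.81 - 5592.09 = -1105.28
Services balance = 1126.78 - 2774.23 = -1647.45
Trade balance (goods + services) = -1105.28 + (-1647.45) = -2752.73
Net primary income = -288.85
Net secondary income = -356.95
Current account = -2752.73 + (-288.85) + (-356.95) = -3398.53
Financial account = -(-3398.53 + (-77.07) + 75.30) = 3400.30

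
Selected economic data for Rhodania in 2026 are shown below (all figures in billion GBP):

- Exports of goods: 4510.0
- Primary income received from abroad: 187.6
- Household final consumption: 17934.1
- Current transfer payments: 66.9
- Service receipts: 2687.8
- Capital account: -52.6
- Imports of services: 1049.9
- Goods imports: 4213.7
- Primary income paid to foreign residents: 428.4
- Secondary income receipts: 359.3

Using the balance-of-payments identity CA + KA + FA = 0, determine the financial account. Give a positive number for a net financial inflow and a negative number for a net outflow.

Goods balance = 4510.0 - 4213.7 = 296.3
Services balance = 2687.8 - 1049.9 = 1637.9
Trade balance (goods + services) = 296.3 + 1637.9 = 1934.2
Net primary income = 187.6 - 428.4 = -240.8
Net secondary income = 359.3 - 66.9 = 292.4
Current account = 1934.2 + (-240.8) + 292.4 = 1985.8
Financial account = -(1985.8 + (-52.6)) = -1933.2

-1933.2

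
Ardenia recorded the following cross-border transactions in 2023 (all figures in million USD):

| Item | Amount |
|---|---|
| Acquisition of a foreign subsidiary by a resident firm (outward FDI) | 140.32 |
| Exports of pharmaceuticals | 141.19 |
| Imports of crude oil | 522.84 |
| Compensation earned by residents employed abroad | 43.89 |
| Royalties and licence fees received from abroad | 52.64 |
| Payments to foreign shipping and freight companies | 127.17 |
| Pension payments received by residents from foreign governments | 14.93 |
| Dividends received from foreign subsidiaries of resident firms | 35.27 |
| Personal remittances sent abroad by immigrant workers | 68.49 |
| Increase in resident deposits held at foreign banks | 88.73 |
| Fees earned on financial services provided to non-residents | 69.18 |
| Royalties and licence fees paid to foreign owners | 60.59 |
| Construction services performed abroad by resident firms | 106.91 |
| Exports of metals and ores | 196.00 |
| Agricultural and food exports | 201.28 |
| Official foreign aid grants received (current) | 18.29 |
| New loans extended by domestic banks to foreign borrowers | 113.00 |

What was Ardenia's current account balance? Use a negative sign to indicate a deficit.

100.49

Goods: 201.28 - 522.84 + 196.00 + 141.19 = 15.63
Services: 69.18 + 52.64 + 106.91 - 127.17 - 60.59 = 40.97
Primary income: 35.27 + 43.89 = 79.16
Secondary income: 14.93 + 18.29 - 68.49 = -35.27
Current account = 15.63 + 40.97 + 79.16 + (-35.27) = 100.49
(Excluded from the current account — financial account: acquisition of a foreign subsidiary by a resident firm (outward FDI) 140.32, increase in resident deposits held at foreign banks 88.73, new loans extended by domestic banks to foreign borrowers 113.00.)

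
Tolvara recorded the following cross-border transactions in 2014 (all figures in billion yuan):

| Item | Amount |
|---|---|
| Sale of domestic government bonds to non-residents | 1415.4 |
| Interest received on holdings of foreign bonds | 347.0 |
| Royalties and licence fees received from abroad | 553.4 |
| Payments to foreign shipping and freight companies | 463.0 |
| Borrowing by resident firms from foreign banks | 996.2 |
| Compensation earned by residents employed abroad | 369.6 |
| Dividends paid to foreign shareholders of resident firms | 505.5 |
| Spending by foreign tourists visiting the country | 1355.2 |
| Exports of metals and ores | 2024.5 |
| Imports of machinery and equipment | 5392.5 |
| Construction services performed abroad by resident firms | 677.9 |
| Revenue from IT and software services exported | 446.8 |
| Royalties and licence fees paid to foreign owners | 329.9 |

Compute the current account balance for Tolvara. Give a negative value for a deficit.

Goods: -5392.5 + 2024.5 = -3368.0
Services: 677.9 + 1355.2 - 463.0 + 446.8 - 329.9 + 553.4 = 2240.4
Primary income: 347.0 - 505.5 + 369.6 = 211.1
Current account = (-3368.0) + 2240.4 + 211.1 = -916.5
(Excluded from the current account — financial account: sale of domestic government bonds to non-residents 1415.4, borrowing by resident firms from foreign banks 996.2.)

-916.5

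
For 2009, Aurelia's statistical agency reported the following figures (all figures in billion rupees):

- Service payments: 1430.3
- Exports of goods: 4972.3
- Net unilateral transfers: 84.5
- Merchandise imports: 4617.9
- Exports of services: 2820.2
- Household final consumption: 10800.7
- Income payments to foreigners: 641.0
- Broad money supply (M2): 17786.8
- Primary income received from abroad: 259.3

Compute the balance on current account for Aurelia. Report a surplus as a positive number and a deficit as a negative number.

1447.1

Goods balance = 4972.3 - 4617.9 = 354.4
Services balance = 2820.2 - 1430.3 = 1389.9
Trade balance (goods + services) = 354.4 + 1389.9 = 1744.3
Net primary income = 259.3 - 641.0 = -381.7
Net secondary income = 84.5
Current account = 1744.3 + (-381.7) + 84.5 = 1447.1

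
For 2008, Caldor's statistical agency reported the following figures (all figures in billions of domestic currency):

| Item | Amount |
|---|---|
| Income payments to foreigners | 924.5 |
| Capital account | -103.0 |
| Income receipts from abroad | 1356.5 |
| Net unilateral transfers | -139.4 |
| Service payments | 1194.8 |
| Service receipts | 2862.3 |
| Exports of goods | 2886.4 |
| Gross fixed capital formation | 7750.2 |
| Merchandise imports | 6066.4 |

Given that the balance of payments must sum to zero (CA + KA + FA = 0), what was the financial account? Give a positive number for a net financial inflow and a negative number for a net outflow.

Goods balance = 2886.4 - 6066.4 = -3180.0
Services balance = 2862.3 - 1194.8 = 1667.5
Trade balance (goods + services) = -3180.0 + 1667.5 = -1512.5
Net primary income = 1356.5 - 924.5 = 432.0
Net secondary income = -139.4
Current account = -1512.5 + 432.0 + (-139.4) = -1219.9
Financial account = -(-1219.9 + (-103.0)) = 1322.9

1322.9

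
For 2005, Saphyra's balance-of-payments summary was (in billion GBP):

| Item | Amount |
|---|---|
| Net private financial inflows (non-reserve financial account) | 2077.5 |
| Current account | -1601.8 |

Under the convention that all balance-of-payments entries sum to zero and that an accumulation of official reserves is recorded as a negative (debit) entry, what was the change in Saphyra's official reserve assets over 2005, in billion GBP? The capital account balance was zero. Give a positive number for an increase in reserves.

475.7

Official reserve transactions balance = -((-1601.8) + 2077.5) = -475.7
An accumulation of reserves is recorded as a debit (negative entry), so the change in the stock of reserves is the negative of that balance.
Change in official reserves = -(-475.7) = 475.7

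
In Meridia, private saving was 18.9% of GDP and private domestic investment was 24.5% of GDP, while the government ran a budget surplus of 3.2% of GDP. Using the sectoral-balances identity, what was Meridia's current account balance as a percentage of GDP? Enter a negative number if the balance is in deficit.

-2.4

By the sectoral-balances identity, CA = (S_private - I) + (T - G).
Private balance = 18.9 - 24.5 = -5.6
Government balance (T - G) = 3.2
CA = -5.6 + 3.2 = -2.4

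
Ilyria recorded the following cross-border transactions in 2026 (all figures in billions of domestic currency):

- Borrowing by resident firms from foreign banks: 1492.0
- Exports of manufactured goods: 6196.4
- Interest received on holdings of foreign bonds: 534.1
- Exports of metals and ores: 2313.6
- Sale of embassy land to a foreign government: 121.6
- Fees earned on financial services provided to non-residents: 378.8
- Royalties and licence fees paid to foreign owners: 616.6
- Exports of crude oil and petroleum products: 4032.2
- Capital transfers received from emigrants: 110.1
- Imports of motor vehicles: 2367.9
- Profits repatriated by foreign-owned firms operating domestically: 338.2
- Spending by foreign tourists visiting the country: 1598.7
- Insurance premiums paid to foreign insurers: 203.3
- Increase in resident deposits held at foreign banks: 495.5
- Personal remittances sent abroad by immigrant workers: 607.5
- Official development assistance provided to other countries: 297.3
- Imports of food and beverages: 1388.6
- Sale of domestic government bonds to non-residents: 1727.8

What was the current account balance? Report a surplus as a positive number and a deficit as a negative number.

9234.4

Goods: -1388.6 + 6196.4 + 2313.6 + 4032.2 - 2367.9 = 8785.7
Services: 378.8 + 1598.7 - 203.3 - 616.6 = 1157.6
Primary income: -338.2 + 534.1 = 195.9
Secondary income: -297.3 - 607.5 = -904.8
Current account = 8785.7 + 1157.6 + 195.9 + (-904.8) = 9234.4
(Excluded from the current account — financial account: borrowing by resident firms from foreign banks 1492.0, increase in resident deposits held at foreign banks 495.5, sale of domestic government bonds to non-residents 1727.8; capital account: sale of embassy land to a foreign government 121.6, capital transfers received from emigrants 110.1.)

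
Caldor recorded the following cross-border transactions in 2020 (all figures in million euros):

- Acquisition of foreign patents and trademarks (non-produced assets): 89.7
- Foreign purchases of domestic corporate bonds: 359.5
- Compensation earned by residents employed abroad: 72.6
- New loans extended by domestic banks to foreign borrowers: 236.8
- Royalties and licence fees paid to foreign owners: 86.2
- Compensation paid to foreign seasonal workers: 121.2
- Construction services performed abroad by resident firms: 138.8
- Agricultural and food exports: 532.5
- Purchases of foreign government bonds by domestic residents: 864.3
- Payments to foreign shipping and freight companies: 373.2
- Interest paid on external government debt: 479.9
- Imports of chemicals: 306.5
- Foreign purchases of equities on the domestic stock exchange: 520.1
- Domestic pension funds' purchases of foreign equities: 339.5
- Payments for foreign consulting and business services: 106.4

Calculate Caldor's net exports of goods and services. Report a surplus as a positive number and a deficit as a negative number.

Goods: -306.5 + 532.5 = 226.0
Services: -373.2 - 106.4 + 138.8 - 86.2 = -427.0
Trade balance = 226.0 + (-427.0) = -201.0
(Excluded from the trade balance — capital account: acquisition of foreign patents and trademarks (non-produced assets) 89.7; financial account: foreign purchases of domestic corporate bonds 359.5, new loans extended by domestic banks to foreign borrowers 236.8, purchases of foreign government bonds by domestic residents 864.3, foreign purchases of equities on the domestic stock exchange 520.1, domestic pension funds' purchases of foreign equities 339.5; primary income: compensation earned by residents employed abroad 72.6, compensation paid to foreign seasonal workers 121.2, interest paid on external government debt 479.9.)

-201.0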